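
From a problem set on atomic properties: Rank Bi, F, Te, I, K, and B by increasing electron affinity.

B < K < Bi < Te < I < F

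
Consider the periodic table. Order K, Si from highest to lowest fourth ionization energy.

Consider each +3 ion: K³⁺ is already 2 electrons into the core; Si³⁺ still has 1 valence electron.
Pulling an electron out of a noble-gas core costs far more than removing a remaining valence electron, so K sits at the high end of IE_4.
Approximate IE_4 values (kJ/mol): K 5877, Si 4356.
Overall IE_4 order: Si < K.

K > Si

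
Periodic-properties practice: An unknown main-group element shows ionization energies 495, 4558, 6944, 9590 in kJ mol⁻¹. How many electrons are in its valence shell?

1

Look for the largest jump between consecutive ionization energies: IE2/IE1 ≈ 9.2, far larger than any earlier ratio.
That jump marks the point where a core electron is being removed. So the atom has 1 valence electron.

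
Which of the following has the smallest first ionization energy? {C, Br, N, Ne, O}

C

C is in period 2, group 14; N is in period 2, group 15; O is in period 2, group 16; Ne is in period 2, group 18; Br is in period 4, group 17.
Removing the outermost electron gets harder across a period and easier down a group.
Neither a single period nor a single group — weigh both effects.
Br > C: the two effects oppose for this pair; the across-period effect wins (1140 vs 1086 kJ/mol).
O > Br: the two effects oppose for this pair; the down-group effect wins (1314 vs 1140 kJ/mol).
N > O: this pair runs against the simple trend — see the exception note.
Ne > N: both are in period 2; the period trend gives Ne the larger value.
Note the exception: N has a higher first ionization energy than O, contrary to the simple trend — pairing an electron in O's 2p⁴ costs repulsion energy, so O ionizes more easily than half-filled N (2p³).
For reference (kJ/mol): C 1086, N 1402, O 1314, Ne 2081, Br 1140.
The smallest first ionization energy among these belongs to C.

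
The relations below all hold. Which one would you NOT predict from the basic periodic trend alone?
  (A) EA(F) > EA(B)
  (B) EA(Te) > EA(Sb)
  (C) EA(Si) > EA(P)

(C)

The general trend: electron affinity increases across a period and decreases down a group.
(A) F (period 2, group 17) vs B (period 2, group 13): the stated order agrees with the simple trend.
(B) Te (period 5, group 16) vs Sb (period 5, group 15): the stated order agrees with the simple trend.
(C) Si (period 3, group 14) vs P (period 3, group 15): the stated order contradicts the simple trend.
The exception is (C): adding an electron to P's half-filled 3p³ is unfavourable, so Si (3p²) has the more exothermic EA.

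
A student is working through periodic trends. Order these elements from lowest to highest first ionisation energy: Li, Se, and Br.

Li, Se, Br

First ionization energy rises across a period (greater Z_eff holds electrons more tightly) and falls down a group (valence electrons are farther from the nucleus).
Neither a single period nor a single group — weigh both effects.
Se > Li: period and group pull opposite ways; the across-period shift dominates (941 vs 520 kJ/mol).
Br > Se: both are in period 4; the period trend gives Br the larger value.
For reference (kJ/mol): Li 520, Se 941, Br 1140.
So from lowest to highest: Li < Se < Br.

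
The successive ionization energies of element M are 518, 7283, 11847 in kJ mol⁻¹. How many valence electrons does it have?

1

Look for the largest jump between consecutive ionization energies: IE2/IE1 ≈ 14.1, far larger than any earlier ratio.
That jump marks the point where a core electron is being removed. So the atom has 1 valence electron.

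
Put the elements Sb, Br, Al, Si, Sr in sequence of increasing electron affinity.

Al is in period 3, group 13; Si is in period 3, group 14; Br is in period 4, group 17; Sr is in period 5, group 2; Sb is in period 5, group 15.
Atoms with high Z_eff and room in the valence shell (especially the halogens) have the most exothermic electron affinities.
Neither a single period nor a single group — weigh both effects.
Al > Sr: both effects reinforce here, so Al is clearly the higher of the two.
Sb > Al: the two effects oppose for this pair; the across-period effect wins (103 vs 42 kJ/mol).
Si > Sb: the two effects oppose for this pair; the down-group effect wins (134 vs 103 kJ/mol).
Br > Si: the two effects oppose for this pair; the across-period effect wins (325 vs 134 kJ/mol).
For reference (kJ/mol): Al 42, Si 134, Br 325, Sr 5, Sb 103.
So from lowest to highest: Sr < Al < Sb < Si < Br.

Sr < Al < Sb < Si < Br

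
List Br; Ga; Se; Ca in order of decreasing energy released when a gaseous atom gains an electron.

Br > Se > Ga > Ca

Ca is in period 4, group 2; Ga is in period 4, group 13; Se is in period 4, group 16; Br is in period 4, group 17.
Atoms with high Z_eff and room in the valence shell (especially the halogens) have the most exothermic electron affinities.
All lie in period 4, so electron affinity increases left to right.
So from highest to lowest: Br > Se > Ga > Ca.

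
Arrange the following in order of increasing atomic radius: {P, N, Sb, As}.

Atomic radius shrinks across a period as nuclear charge pulls the same shell inward, and grows down a group as new shells are added.
All are in group 15, so atomic radius increases down the group.
So from smallest to largest: N < P < As < Sb.

N < P < As < Sb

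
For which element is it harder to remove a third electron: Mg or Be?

Be

Consider each +2 ion: Mg²⁺ is the bare [Ne] core; Be²⁺ is the bare [He] core.
All of these are removing an electron from a noble-gas core or deeper; the smaller core (lower principal quantum number) is held far more tightly, and within a period the higher nuclear charge binds the same core more tightly.
Approximate IE_3 values (kJ/mol): Mg 7733, Be 14849.
Hence IE_3: Mg < Be.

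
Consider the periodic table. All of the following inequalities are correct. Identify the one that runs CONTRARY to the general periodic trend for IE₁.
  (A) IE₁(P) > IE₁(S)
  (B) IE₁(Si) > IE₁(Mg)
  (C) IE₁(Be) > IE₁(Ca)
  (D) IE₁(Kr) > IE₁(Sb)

The general trend: IE₁ increases across a period and decreases down a group.
(A) P (period 3, group 15) vs S (period 3, group 16): the stated order contradicts the simple trend.
(B) Si (period 3, group 14) vs Mg (period 3, group 2): the stated order agrees with the simple trend.
(C) Be (period 2, group 2) vs Ca (period 4, group 2): the stated order agrees with the simple trend.
(D) Kr (period 4, group 18) vs Sb (period 5, group 15): the stated order agrees with the simple trend.
The exception is (A): S (3p⁴) ionizes more easily than half-filled P (3p³) because the paired 3p electron in S is pushed out by e⁻–e⁻ repulsion.

(A)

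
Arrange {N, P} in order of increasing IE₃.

P, N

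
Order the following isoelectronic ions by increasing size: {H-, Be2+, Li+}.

All of these have 2 electrons, so size is governed by nuclear charge alone: the more protons, the stronger the pull on the same electron cloud, and the smaller the ion.
Nuclear charges: Be2+ (Z=4), Li+ (Z=3), H- (Z=1).
Smallest to largest: Be2+ < Li+ < H-.

Be2+ < Li+ < H-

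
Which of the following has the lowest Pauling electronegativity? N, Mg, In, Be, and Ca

Be is in period 2, group 2; N is in period 2, group 15; Mg is in period 3, group 2; Ca is in period 4, group 2; In is in period 5, group 13.
Electronegativity increases across a period and decreases down a group, tracking effective nuclear charge and atomic size.
These span different periods and groups, so the two trends combine.
Mg > Ca: Mg sits above Ca in group 2, so the down-group effect alone puts Mg higher.
Be > Mg: they share group 2; the group trend gives Be the larger value.
In > Be: period and group pull opposite ways; the across-period shift dominates (1.78 vs 1.57).
N > In: both effects reinforce here, so N is clearly the higher of the two.
Tabulated electronegativity (Pauling): Be 1.57, N 3.04, Mg 1.31, Ca 1.00, In 1.78.
The lowest Pauling electronegativity among these belongs to Ca.

Ca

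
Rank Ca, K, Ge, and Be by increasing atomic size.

Be, Ge, Ca, K

Be is in period 2, group 2; K is in period 4, group 1; Ca is in period 4, group 2; Ge is in period 4, group 14.
Radius decreases left→right (rising Z_eff, same n) and increases top→bottom (higher n).
Neither a single period nor a single group — weigh both effects.
Ge > Be: period and group pull opposite ways; the down-group shift dominates (121 vs 102 pm).
Ca > Ge: Ca lies to the left of Ge in period 4, so the across-period effect alone puts Ca larger.
K > Ca: K lies to the left of Ca in period 4, so the across-period effect alone puts K larger.
For reference (pm): Be 102, K 196, Ca 171, Ge 121.
So from smallest to largest: Be < Ge < Ca < K.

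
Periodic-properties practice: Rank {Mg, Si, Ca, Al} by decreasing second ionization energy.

Al, Si, Mg, Ca

IE_2 is the cost of taking one more electron from the +1 cation: Mg⁺ still has 1 valence electron; Si⁺ still has 3 valence electrons; Ca⁺ still has 1 valence electron; Al⁺ still has 2 valence electrons.
All are still removing valence electrons, so compare the +1 ions as you would atoms: IE_2 generally rises across a period (higher Z_eff) and falls down a group (larger shell), subject to the usual subshell exceptions.
Valence configurations: Mg⁺ [Ne]3s¹, Si⁺ [Ne]3s²3p¹, Ca⁺ [Ar]4s¹, Al⁺ [Ne]3s².
Si⁺ loses a lone 3p electron whereas Al⁺ must break into a filled 3s² pair, so IE_2(Al) > IE_2(Si) even though Si has the higher nuclear charge.
Tabulated IE_2 (kJ/mol): Mg 1451, Si 1577, Ca 1145, Al 1817.
Overall IE_2 order: Ca < Mg < Si < Al.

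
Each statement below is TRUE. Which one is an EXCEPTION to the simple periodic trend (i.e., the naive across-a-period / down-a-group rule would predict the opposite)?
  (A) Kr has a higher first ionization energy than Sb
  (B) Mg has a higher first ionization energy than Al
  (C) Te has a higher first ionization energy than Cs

(B)

The general trend: first ionization energy increases across a period and decreases down a group.
(A) Kr (period 4, group 18) vs Sb (period 5, group 15): the stated order agrees with the simple trend.
(B) Mg (period 3, group 2) vs Al (period 3, group 13): the stated order contradicts the simple trend.
(C) Te (period 5, group 16) vs Cs (period 6, group 1): the stated order agrees with the simple trend.
The exception is (B): Al's single 3p electron is easier to remove than one from Mg's filled 3s².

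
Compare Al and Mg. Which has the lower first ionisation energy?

Across a period the outer electron is held more tightly (higher IE₁); down a group it sits in a higher shell, more shielded, and comes off more easily.
All lie in period 3; the across-period trend (first ionization energy increases left to right) applies, with the exception below.
Note the exception: Mg has a higher first ionization energy than Al, contrary to the simple trend — Al's single 3p electron is easier to remove than one from Mg's filled 3s².
Approximate values (kJ/mol): Mg 738, Al 578.
So Al has the lower first ionisation energy (Al < Mg).

Al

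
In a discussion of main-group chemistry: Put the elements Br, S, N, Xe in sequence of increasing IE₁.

First ionization energy rises across a period (greater Z_eff holds electrons more tightly) and falls down a group (valence electrons are farther from the nucleus).
A diagonal step moves right (one effect) and down (the opposite effect) at once.
Br > S: period and group pull opposite ways; the across-period shift dominates (1140 vs 1000 kJ/mol).
Xe > Br: the two effects oppose for this pair; the across-period effect wins (1170 vs 1140 kJ/mol).
N > Xe: period and group pull opposite ways; the down-group shift dominates (1402 vs 1170 kJ/mol).
For reference (kJ/mol): N 1402, S 1000, Br 1140, Xe 1170.
So from lowest to highest: S < Br < Xe < N.

S < Br < Xe < N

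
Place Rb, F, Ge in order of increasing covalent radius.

Across a period the added protons contract the valence shell; down a group each new principal shell makes the atom larger.
Neither a single period nor a single group — weigh both effects.
Ge > F: relative to F, both the across-period and down-group shifts push Ge's atomic radius up.
Rb > Ge: relative to Ge, both the across-period and down-group shifts push Rb's atomic radius up.
Tabulated atomic radius (pm): F 64, Ge 121, Rb 210.
So from smallest to largest: F < Ge < Rb.

F < Ge < Rb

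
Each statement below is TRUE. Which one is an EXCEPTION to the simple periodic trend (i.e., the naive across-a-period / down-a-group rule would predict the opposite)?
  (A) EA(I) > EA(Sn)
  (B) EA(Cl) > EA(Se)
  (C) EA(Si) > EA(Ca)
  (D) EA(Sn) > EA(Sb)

The general trend: electron affinity increases across a period and decreases down a group.
(A) I (period 5, group 17) vs Sn (period 5, group 14): the stated order agrees with the simple trend.
(B) Cl (period 3, group 17) vs Se (period 4, group 16): the stated order agrees with the simple trend.
(C) Si (period 3, group 14) vs Ca (period 4, group 2): the stated order agrees with the simple trend.
(D) Sn (period 5, group 14) vs Sb (period 5, group 15): the stated order contradicts the simple trend.
The exception is (D): adding an electron to Sb's half-filled 5p³ is unfavourable, so Sn has the more exothermic EA.

(D)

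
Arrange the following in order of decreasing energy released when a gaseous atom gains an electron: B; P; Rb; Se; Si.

Se, Si, P, Rb, B

B is in period 2, group 13; Si is in period 3, group 14; P is in period 3, group 15; Se is in period 4, group 16; Rb is in period 5, group 1.
Atoms with high Z_eff and room in the valence shell (especially the halogens) have the most exothermic electron affinities.
Here both period and group differ, so the two effects have to be weighed against each other.
Rb > B: this pair runs against the simple trend — see the exception note.
P > Rb: both effects reinforce here, so P is clearly the higher of the two.
Si > P: this pair runs against the simple trend — see the exception note.
Se > Si: period and group pull opposite ways; the across-period shift dominates (195 vs 134 kJ/mol).
Note the exception: Rb has a higher electron affinity than B, contrary to the simple trend — B's ns²np¹ configuration gives only a small electron affinity — the sparsely filled np subshell binds an added electron weakly.
Note the exception: Si has a higher electron affinity than P, contrary to the simple trend — adding an electron to P's half-filled 3p³ is unfavourable, so Si (3p²) has the more exothermic EA.
Tabulated electron affinity (kJ/mol): B 27, Si 134, P 72, Se 195, Rb 47.
So from highest to lowest: Se > Si > P > Rb > B.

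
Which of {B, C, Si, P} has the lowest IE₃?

P

After 2 electrons have been removed, what remains? B²⁺ still has 1 valence electron; C²⁺ still has 2 valence electrons; Si²⁺ still has 2 valence electrons; P²⁺ still has 3 valence electrons.
All are still removing valence electrons, so compare the +2 ions as you would atoms: IE_3 generally rises across a period (higher Z_eff) and falls down a group (larger shell), subject to the usual subshell exceptions.
Valence configurations: B²⁺ [He]2s¹, C²⁺ [He]2s², Si²⁺ [Ne]3s², P²⁺ [Ne]3s²3p¹.
P²⁺ loses a lone 3p electron whereas Si²⁺ must break into a filled 3s² pair, so IE_3(Si) > IE_3(P) even though P has the higher nuclear charge.
Tabulated IE_3 (kJ/mol): B 3660, C 4620, Si 3232, P 2914.
Hence IE_3: P < Si < B < C.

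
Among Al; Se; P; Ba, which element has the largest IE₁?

P

Al is in period 3, group 13; P is in period 3, group 15; Se is in period 4, group 16; Ba is in period 6, group 2.
Across a period the outer electron is held more tightly (higher IE₁); down a group it sits in a higher shell, more shielded, and comes off more easily.
These span different periods and groups, so the two trends combine.
Al > Ba: relative to Ba, both the across-period and down-group shifts push Al's first ionization energy up.
Se > Al: period and group pull opposite ways; the across-period shift dominates (941 vs 578 kJ/mol).
P > Se: the two effects oppose for this pair; the down-group effect wins (1012 vs 941 kJ/mol).
Approximate values (kJ/mol): Al 578, P 1012, Se 941, Ba 503.
The largest IE₁ among these belongs to P.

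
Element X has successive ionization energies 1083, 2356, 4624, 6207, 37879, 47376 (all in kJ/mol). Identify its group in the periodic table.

Look for the largest jump between consecutive ionization energies: IE5/IE4 ≈ 6.1, far larger than any earlier ratio.
That jump marks the point where a core electron is being removed. So the atom has 4 valence electrons.
A main-group element with 4 valence electrons is in group 14.

Group 14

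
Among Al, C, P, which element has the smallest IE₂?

Al

The second ionization energy removes an electron from the +1 ion. For each element: Al⁺ still has 2 valence electrons; C⁺ still has 3 valence electrons; P⁺ still has 4 valence electrons.
All are still removing valence electrons, so compare the +1 ions as you would atoms: IE_2 generally rises across a period (higher Z_eff) and falls down a group (larger shell), subject to the usual subshell exceptions.
Valence configurations: Al⁺ [Ne]3s², C⁺ [He]2s²2p¹, P⁺ [Ne]3s²3p².
The numbers (kJ/mol): Al 1817, C 2353, P 1907.
Overall IE_2 order: Al < P < C.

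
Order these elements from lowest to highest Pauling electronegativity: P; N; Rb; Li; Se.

Li is in period 2, group 1; N is in period 2, group 15; P is in period 3, group 15; Se is in period 4, group 16; Rb is in period 5, group 1.
Atoms toward the upper right of the periodic table pull bonding electrons most strongly.
Neither a single period nor a single group — weigh both effects.
Li > Rb: they share group 1; the group trend gives Li the larger value.
P > Li: the two effects oppose for this pair; the across-period effect wins (2.19 vs 0.98).
Se > P: period and group pull opposite ways; the across-period shift dominates (2.55 vs 2.19).
N > Se: period and group pull opposite ways; the down-group shift dominates (3.04 vs 2.55).
For reference (Pauling): Li 0.98, N 3.04, P 2.19, Se 2.55, Rb 0.82.
So from lowest to highest: Rb < Li < P < Se < N.

Rb < Li < P < Se < N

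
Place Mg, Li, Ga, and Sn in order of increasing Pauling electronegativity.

Li < Mg < Ga < Sn

Li is in period 2, group 1; Mg is in period 3, group 2; Ga is in period 4, group 13; Sn is in period 5, group 14.
Atoms toward the upper right of the periodic table pull bonding electrons most strongly.
A diagonal step moves right (one effect) and down (the opposite effect) at once.
Mg > Li: period and group pull opposite ways; the across-period shift dominates (1.31 vs 0.98).
Ga > Mg: period and group pull opposite ways; the across-period shift dominates (1.81 vs 1.31).
Sn > Ga: period and group pull opposite ways; the across-period shift dominates (1.96 vs 1.81).
Approximate values (Pauling): Li 0.98, Mg 1.31, Ga 1.81, Sn 1.96.
So from lowest to highest: Li < Mg < Ga < Sn.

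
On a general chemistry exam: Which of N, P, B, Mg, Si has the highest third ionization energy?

Mg

IE_3 is the cost of taking one more electron from the +2 cation: N²⁺ still has 3 valence electrons; P²⁺ still has 3 valence electrons; B²⁺ still has 1 valence electron; Mg²⁺ is the bare [Ne] core; Si²⁺ still has 2 valence electrons.
Breaking into a closed-shell core is much more expensive than removing a leftover valence electron — Mg has the largest IE_3 here.
Valence configurations: N²⁺ [He]2s²2p¹, P²⁺ [Ne]3s²3p¹, B²⁺ [He]2s¹, Si²⁺ [Ne]3s².
P²⁺ loses a lone 3p electron whereas Si²⁺ must break into a filled 3s² pair, so IE_3(Si) > IE_3(P) even though P has the higher nuclear charge.
The numbers (kJ/mol): N 4578, P 2914, B 3660, Mg 7733, Si 3232.
Overall IE_3 order: P < Si < B < N < Mg.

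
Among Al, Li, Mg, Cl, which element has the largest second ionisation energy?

After 1 electron has been removed, what remains? Al⁺ still has 2 valence electrons; Li⁺ is the bare [He] core; Mg⁺ still has 1 valence electron; Cl⁺ still has 6 valence electrons.
Breaking into a closed-shell core is much more expensive than removing a leftover valence electron — Li has the largest IE_2 here.
Valence configurations: Al⁺ [Ne]3s², Mg⁺ [Ne]3s¹, Cl⁺ [Ne]3s²3p⁴.
Approximate IE_2 values (kJ/mol): Al 1817, Li 7298, Mg 1451, Cl 2298.
Hence IE_2: Mg < Al < Cl < Li.

Li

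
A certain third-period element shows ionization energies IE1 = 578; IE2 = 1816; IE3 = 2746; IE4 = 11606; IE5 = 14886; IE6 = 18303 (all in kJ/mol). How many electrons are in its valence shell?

3

Look for the largest jump between consecutive ionization energies: IE4/IE3 ≈ 4.2, far larger than any earlier ratio.
That jump marks the point where a core electron is being removed. So the atom has 3 valence electrons.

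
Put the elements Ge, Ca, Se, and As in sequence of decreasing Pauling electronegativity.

Ca is in period 4, group 2; Ge is in period 4, group 14; As is in period 4, group 15; Se is in period 4, group 16.
Electronegativity increases across a period and decreases down a group, tracking effective nuclear charge and atomic size.
All lie in period 4, so electronegativity increases left to right.
So from highest to lowest: Se > As > Ge > Ca.

Se, As, Ge, Ca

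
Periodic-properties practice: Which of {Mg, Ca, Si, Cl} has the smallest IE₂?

Ca

IE_2 is the cost of taking one more electron from the +1 cation: Mg⁺ still has 1 valence electron; Ca⁺ still has 1 valence electron; Si⁺ still has 3 valence electrons; Cl⁺ still has 6 valence electrons.
All are still removing valence electrons, so compare the +1 ions as you would atoms: IE_2 generally rises across a period (higher Z_eff) and falls down a group (larger shell), subject to the usual subshell exceptions.
Valence configurations: Mg⁺ [Ne]3s¹, Ca⁺ [Ar]4s¹, Si⁺ [Ne]3s²3p¹, Cl⁺ [Ne]3s²3p⁴.
Tabulated IE_2 (kJ/mol): Mg 1451, Ca 1145, Si 1577, Cl 2298.
Hence IE_2: Ca < Mg < Si < Cl.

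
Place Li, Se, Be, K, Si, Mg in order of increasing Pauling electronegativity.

Li is in period 2, group 1; Be is in period 2, group 2; Mg is in period 3, group 2; Si is in period 3, group 14; K is in period 4, group 1; Se is in period 4, group 16.
EN rises left→right (higher Z_eff, smaller atoms) and falls top→bottom (larger, more shielded atoms).
These span different periods and groups, so the two trends combine.
Li > K: Li sits above K in group 1, so the down-group effect alone puts Li higher.
Mg > Li: the two effects oppose for this pair; the across-period effect wins (1.31 vs 0.98).
Be > Mg: Be sits above Mg in group 2, so the down-group effect alone puts Be higher.
Si > Be: period and group pull opposite ways; the across-period shift dominates (1.90 vs 1.57).
Se > Si: period and group pull opposite ways; the across-period shift dominates (2.55 vs 1.90).
For reference (Pauling): Li 0.98, Be 1.57, Mg 1.31, Si 1.90, K 0.82, Se 2.55.
So from lowest to highest: K < Li < Mg < Be < Si < Se.

K < Li < Mg < Be < Si < Se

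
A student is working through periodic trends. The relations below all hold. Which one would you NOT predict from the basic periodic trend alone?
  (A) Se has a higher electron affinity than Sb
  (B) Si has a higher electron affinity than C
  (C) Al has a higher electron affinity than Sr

(B)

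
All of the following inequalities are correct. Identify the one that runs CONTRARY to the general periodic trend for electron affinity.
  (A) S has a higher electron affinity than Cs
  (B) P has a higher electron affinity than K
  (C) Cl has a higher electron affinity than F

(C)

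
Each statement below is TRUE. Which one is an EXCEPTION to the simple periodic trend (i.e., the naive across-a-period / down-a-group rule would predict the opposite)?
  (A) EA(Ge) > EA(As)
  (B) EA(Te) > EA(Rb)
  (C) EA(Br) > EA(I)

(A)

The general trend: electron affinity increases across a period and decreases down a group.
(A) Ge (period 4, group 14) vs As (period 4, group 15): the stated order contradicts the simple trend.
(B) Te (period 5, group 16) vs Rb (period 5, group 1): the stated order agrees with the simple trend.
(C) Br (period 4, group 17) vs I (period 5, group 17): the stated order agrees with the simple trend.
The exception is (A): adding an electron to As's half-filled 4p³ is unfavourable, so Ge (4p²) has the more exothermic EA.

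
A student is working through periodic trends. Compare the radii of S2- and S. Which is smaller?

S

Forming S2- adds 2 electrons to S. More electron–electron repulsion in the same shell, with unchanged nuclear charge, lets the cloud expand.
An anion is larger than its parent atom: S2- > S.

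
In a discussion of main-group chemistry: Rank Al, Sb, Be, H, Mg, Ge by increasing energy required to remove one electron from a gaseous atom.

Al < Mg < Ge < Sb < Be < H

H is in period 1, group 1; Be is in period 2, group 2; Mg is in period 3, group 2; Al is in period 3, group 13; Ge is in period 4, group 14; Sb is in period 5, group 15.
First ionization energy rises across a period (greater Z_eff holds electrons more tightly) and falls down a group (valence electrons are farther from the nucleus).
These span different periods and groups, so the two trends combine.
Mg > Al: this pair runs against the simple trend — see the exception note.
Ge > Mg: the two effects oppose for this pair; the across-period effect wins (762 vs 738 kJ/mol).
Sb > Ge: the two effects oppose for this pair; the across-period effect wins (831 vs 762 kJ/mol).
Be > Sb: period and group pull opposite ways; the down-group shift dominates (900 vs 831 kJ/mol).
H > Be: period and group pull opposite ways; the down-group shift dominates (1312 vs 900 kJ/mol).
Note the exception: Mg has a higher first ionization energy than Al, contrary to the simple trend — Al's single 3p electron is easier to remove than one from Mg's filled 3s².
Approximate values (kJ/mol): H 1312, Be 900, Mg 738, Al 578, Ge 762, Sb 831.
So from lowest to highest: Al < Mg < Ge < Sb < Be < H.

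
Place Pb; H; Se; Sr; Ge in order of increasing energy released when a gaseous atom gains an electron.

Sr < Pb < H < Ge < Se

H is in period 1, group 1; Ge is in period 4, group 14; Se is in period 4, group 16; Sr is in period 5, group 2; Pb is in period 6, group 14.
Electron affinity generally becomes more exothermic across a period toward the halogens and less exothermic down a group.
These span different periods and groups, so the two trends combine.
Pb > Sr: the two effects oppose for this pair; the across-period effect wins (35 vs 5 kJ/mol).
H > Pb: the two effects oppose for this pair; the down-group effect wins (73 vs 35 kJ/mol).
Ge > H: period and group pull opposite ways; the across-period shift dominates (119 vs 73 kJ/mol).
Se > Ge: Se lies to the right of Ge in period 4, so the across-period effect alone puts Se higher.
Tabulated electron affinity (kJ/mol): H 73, Ge 119, Se 195, Sr 5, Pb 35.
So from lowest to highest: Sr < Pb < H < Ge < Se.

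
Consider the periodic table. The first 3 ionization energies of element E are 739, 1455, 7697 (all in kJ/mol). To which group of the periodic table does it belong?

Group 2

Look for the largest jump between consecutive ionization energies: IE3/IE2 ≈ 5.3, far larger than any earlier ratio.
That jump marks the point where a core electron is being removed. So the atom has 2 valence electrons.
A main-group element with 2 valence electrons is in group 2.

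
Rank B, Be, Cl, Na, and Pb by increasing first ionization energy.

Na < Pb < B < Be < Cl

Across a period the outer electron is held more tightly (higher IE₁); down a group it sits in a higher shell, more shielded, and comes off more easily.
These span different periods and groups, so the two trends combine.
Pb > Na: the two effects oppose for this pair; the across-period effect wins (716 vs 496 kJ/mol).
B > Pb: period and group pull opposite ways; the down-group shift dominates (801 vs 716 kJ/mol).
Be > B: this pair runs against the simple trend — see the exception note.
Cl > Be: the two effects oppose for this pair; the across-period effect wins (1251 vs 900 kJ/mol).
Note the exception: Be has a higher first ionization energy than B, contrary to the simple trend — removing B's lone 2p electron is easier than breaking Be's filled 2s².
For reference (kJ/mol): Be 900, B 801, Na 496, Cl 1251, Pb 716.
So from lowest to highest: Na < Pb < B < Be < Cl.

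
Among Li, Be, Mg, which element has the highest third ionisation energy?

IE_3 is the cost of taking one more electron from the +2 cation: Li²⁺ is already 1 electron into the core; Be²⁺ is the bare [He] core; Mg²⁺ is the bare [Ne] core.
All of these are removing an electron from a noble-gas core or deeper; the smaller core (lower principal quantum number) is held far more tightly, and within a period the higher nuclear charge binds the same core more tightly.
The numbers (kJ/mol): Li 11815, Be 14849, Mg 7733.
Hence IE_3: Mg < Li < Be.

Be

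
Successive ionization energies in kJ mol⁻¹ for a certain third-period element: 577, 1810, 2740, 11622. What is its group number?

Group 13

Look for the largest jump between consecutive ionization energies: IE4/IE3 ≈ 4.2, far larger than any earlier ratio.
That jump marks the point where a core electron is being removed. So the atom has 3 valence electrons.
A main-group element with 3 valence electrons is in group 13.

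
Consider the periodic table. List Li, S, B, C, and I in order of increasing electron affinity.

Li is in period 2, group 1; B is in period 2, group 13; C is in period 2, group 14; S is in period 3, group 16; I is in period 5, group 17.
EA tends to increase across a period and decrease down a group, though the pattern is less regular than for IE or radius.
Here both period and group differ, so the two effects have to be weighed against each other.
Li > B: this pair runs against the simple trend — see the exception note.
C > Li: C lies to the right of Li in period 2, so the across-period effect alone puts C higher.
S > C: the two effects oppose for this pair; the across-period effect wins (200 vs 122 kJ/mol).
I > S: the two effects oppose for this pair; the across-period effect wins (295 vs 200 kJ/mol).
Note the exception: Li has a higher electron affinity than B, contrary to the simple trend — B's ns²np¹ configuration gives only a small electron affinity — the sparsely filled np subshell binds an added electron weakly.
Tabulated electron affinity (kJ/mol): Li 60, B 27, C 122, S 200, I 295.
So from lowest to highest: B < Li < C < S < I.

B < Li < C < S < I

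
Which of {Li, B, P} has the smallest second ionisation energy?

IE_2 is the cost of taking one more electron from the +1 cation: Li⁺ is the bare [He] core; B⁺ still has 2 valence electrons; P⁺ still has 4 valence electrons.
Pulling an electron out of a noble-gas core costs far more than removing a remaining valence electron, so Li sits at the high end of IE_2.
Valence configurations: B⁺ [He]2s², P⁺ [Ne]3s²3p².
The numbers (kJ/mol): Li 7298, B 2427, P 1907.
Hence IE_2: P < B < Li.

P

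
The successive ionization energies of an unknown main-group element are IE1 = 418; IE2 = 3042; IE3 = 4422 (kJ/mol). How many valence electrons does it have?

Look for the largest jump between consecutive ionization energies: IE2/IE1 ≈ 7.3, far larger than any earlier ratio.
That jump marks the point where a core electron is being removed. So the atom has 1 valence electron.

1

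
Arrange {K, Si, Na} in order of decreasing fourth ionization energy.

Na, K, Si

Consider each +3 ion: K³⁺ is already 2 electrons into the core; Si³⁺ still has 1 valence electron; Na³⁺ is already 2 electrons into the core.
Breaking into a closed-shell core is much more expensive than removing a leftover valence electron — K and Na have the largest IE_4 here.
The numbers (kJ/mol): K 5877, Si 4356, Na 9543.
Overall IE_4 order: Si < K < Na.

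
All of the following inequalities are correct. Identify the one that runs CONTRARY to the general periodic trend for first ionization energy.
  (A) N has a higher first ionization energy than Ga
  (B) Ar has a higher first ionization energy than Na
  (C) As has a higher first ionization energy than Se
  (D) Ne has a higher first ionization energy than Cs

(C)

The general trend: first ionization energy increases across a period and decreases down a group.
(A) N (period 2, group 15) vs Ga (period 4, group 13): the stated order agrees with the simple trend.
(B) Ar (period 3, group 18) vs Na (period 3, group 1): the stated order agrees with the simple trend.
(C) As (period 4, group 15) vs Se (period 4, group 16): the stated order contradicts the simple trend.
(D) Ne (period 2, group 18) vs Cs (period 6, group 1): the stated order agrees with the simple trend.
The exception is (C): Se (4p⁴) ionizes more easily than half-filled As (4p³).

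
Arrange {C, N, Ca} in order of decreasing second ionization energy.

N, C, Ca

IE_2 is the cost of taking one more electron from the +1 cation: C⁺ still has 3 valence electrons; N⁺ still has 4 valence electrons; Ca⁺ still has 1 valence electron.
All are still removing valence electrons, so compare the +1 ions as you would atoms: IE_2 generally rises across a period (higher Z_eff) and falls down a group (larger shell), subject to the usual subshell exceptions.
Valence configurations: C⁺ [He]2s²2p¹, N⁺ [He]2s²2p², Ca⁺ [Ar]4s¹.
The numbers (kJ/mol): C 2353, N 2856, Ca 1145.
Putting it together, IE_2: Ca < C < N.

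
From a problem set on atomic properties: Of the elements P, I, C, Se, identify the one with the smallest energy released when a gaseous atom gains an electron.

P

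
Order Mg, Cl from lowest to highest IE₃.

Cl < Mg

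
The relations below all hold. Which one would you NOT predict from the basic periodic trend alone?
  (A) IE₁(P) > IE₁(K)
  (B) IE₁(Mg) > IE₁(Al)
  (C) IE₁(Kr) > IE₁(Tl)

The general trend: IE₁ increases across a period and decreases down a group.
(A) P (period 3, group 15) vs K (period 4, group 1): the stated order agrees with the simple trend.
(B) Mg (period 3, group 2) vs Al (period 3, group 13): the stated order contradicts the simple trend.
(C) Kr (period 4, group 18) vs Tl (period 6, group 13): the stated order agrees with the simple trend.
The exception is (B): Al's single 3p electron is easier to remove than one from Mg's filled 3s².

(B)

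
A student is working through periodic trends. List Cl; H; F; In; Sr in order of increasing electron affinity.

Sr, In, H, F, Cl

H is in period 1, group 1; F is in period 2, group 17; Cl is in period 3, group 17; Sr is in period 5, group 2; In is in period 5, group 13.
Adding an electron releases more energy for atoms nearer the top right (short of the noble gases).
Here both period and group differ, so the two effects have to be weighed against each other.
In > Sr: In lies to the right of Sr in period 5, so the across-period effect alone puts In higher.
H > In: period and group pull opposite ways; the down-group shift dominates (73 vs 29 kJ/mol).
F > H: period and group pull opposite ways; the across-period shift dominates (328 vs 73 kJ/mol).
Cl > F: this pair runs against the simple trend — see the exception note.
Note the exception: Cl has a higher electron affinity than F, contrary to the simple trend — F's small 2p subshell makes the incoming electron feel strong e⁻–e⁻ repulsion, so Cl actually releases more energy on gaining an electron.
Approximate values (kJ/mol): H 73, F 328, Cl 349, Sr 5, In 29.
So from lowest to highest: Sr < In < H < F < Cl.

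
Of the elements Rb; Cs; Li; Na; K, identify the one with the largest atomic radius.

Cs

Atomic radius shrinks across a period as nuclear charge pulls the same shell inward, and grows down a group as new shells are added.
All are in group 1, so atomic radius increases down the group.
The largest atomic radius among these belongs to Cs.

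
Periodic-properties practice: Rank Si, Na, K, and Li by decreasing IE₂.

Consider each +1 ion: Si⁺ still has 3 valence electrons; Na⁺ is the bare [Ne] core; K⁺ is the bare [Ar] core; Li⁺ is the bare [He] core.
Core electrons are held far more tightly than valence electrons, so K, Na and Li top the IE_2 order.
Approximate IE_2 values (kJ/mol): Si 1577, Na 4562, K 3052, Li 7298.
Putting it together, IE_2: Si < K < Na < Li.

Li > Na > K > Si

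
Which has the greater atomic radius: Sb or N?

Sb

N is in period 2, group 15; Sb is in period 5, group 15.
Radius decreases left→right (rising Z_eff, same n) and increases top→bottom (higher n).
All are in group 15, so atomic radius increases down the group.
So Sb has the greater atomic radius (Sb > N).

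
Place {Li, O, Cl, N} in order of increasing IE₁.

Li is in period 2, group 1; N is in period 2, group 15; O is in period 2, group 16; Cl is in period 3, group 17.
IE₁ increases left→right with effective nuclear charge and decreases top→bottom as the valence shell moves farther out.
These span different periods and groups, so the two trends combine.
Cl > Li: period and group pull opposite ways; the across-period shift dominates (1251 vs 520 kJ/mol).
O > Cl: the two effects oppose for this pair; the down-group effect wins (1314 vs 1251 kJ/mol).
N > O: this pair runs against the simple trend — see the exception note.
Note the exception: N has a higher first ionization energy than O, contrary to the simple trend — pairing an electron in O's 2p⁴ costs repulsion energy, so O ionizes more easily than half-filled N (2p³).
For reference (kJ/mol): Li 520, N 1402, O 1314, Cl 1251.
So from lowest to highest: Li < Cl < O < N.

Li < Cl < O < N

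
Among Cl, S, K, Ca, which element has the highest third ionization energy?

Ca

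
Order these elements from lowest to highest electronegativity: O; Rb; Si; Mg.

Rb < Mg < Si < O

O is in period 2, group 16; Mg is in period 3, group 2; Si is in period 3, group 14; Rb is in period 5, group 1.
Atoms toward the upper right of the periodic table pull bonding electrons most strongly.
These span different periods and groups, so the two trends combine.
Mg > Rb: relative to Rb, both the across-period and down-group shifts push Mg's electronegativity up.
Si > Mg: Si lies to the right of Mg in period 3, so the across-period effect alone puts Si higher.
O > Si: both effects reinforce here, so O is clearly the higher of the two.
Tabulated electronegativity (Pauling): O 3.44, Mg 1.31, Si 1.90, Rb 0.82.
So from lowest to highest: Rb < Mg < Si < O.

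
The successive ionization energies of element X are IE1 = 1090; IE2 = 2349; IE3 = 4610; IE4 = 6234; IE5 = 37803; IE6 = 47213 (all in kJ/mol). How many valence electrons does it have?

Look for the largest jump between consecutive ionization energies: IE5/IE4 ≈ 6.1, far larger than any earlier ratio.
That jump marks the point where a core electron is being removed. So the atom has 4 valence electrons.

4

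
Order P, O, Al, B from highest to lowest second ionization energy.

O > B > P > Al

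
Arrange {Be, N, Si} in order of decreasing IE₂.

N, Be, Si

IE_2 is the cost of taking one more electron from the +1 cation: Be⁺ still has 1 valence electron; N⁺ still has 4 valence electrons; Si⁺ still has 3 valence electrons.
All are still removing valence electrons, so compare the +1 ions as you would atoms: IE_2 generally rises across a period (higher Z_eff) and falls down a group (larger shell), subject to the usual subshell exceptions.
Valence configurations: Be⁺ [He]2s¹, N⁺ [He]2s²2p², Si⁺ [Ne]3s²3p¹.
Approximate IE_2 values (kJ/mol): Be 1757, N 2856, Si 1577.
So the second ionization energies run Si < Be < N.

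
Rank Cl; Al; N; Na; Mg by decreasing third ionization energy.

Mg > Na > N > Cl > Al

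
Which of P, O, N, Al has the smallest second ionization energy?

After 1 electron has been removed, what remains? P⁺ still has 4 valence electrons; O⁺ still has 5 valence electrons; N⁺ still has 4 valence electrons; Al⁺ still has 2 valence electrons.
All are still removing valence electrons, so compare the +1 ions as you would atoms: IE_2 generally rises across a period (higher Z_eff) and falls down a group (larger shell), subject to the usual subshell exceptions.
Valence configurations: P⁺ [Ne]3s²3p², O⁺ [He]2s²2p³, N⁺ [He]2s²2p², Al⁺ [Ne]3s².
Tabulated IE_2 (kJ/mol): P 1907, O 3388, N 2856, Al 1817.
Overall IE_2 order: Al < P < N < O.

Al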